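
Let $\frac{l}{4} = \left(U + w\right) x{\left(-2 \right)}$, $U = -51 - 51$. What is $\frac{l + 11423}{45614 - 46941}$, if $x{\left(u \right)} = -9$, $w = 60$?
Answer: $- \frac{12935}{1327} \approx -9.7475$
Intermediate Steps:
$U = -102$ ($U = -51 - 51 = -102$)
$l = 1512$ ($l = 4 \left(-102 + 60\right) \left(-9\right) = 4 \left(\left(-42\right) \left(-9\right)\right) = 4 \cdot 378 = 1512$)
$\frac{l + 11423}{45614 - 46941} = \frac{1512 + 11423}{45614 - 46941} = \frac{12935}{-1327} = 12935 \left(- \frac{1}{1327}\right) = - \frac{12935}{1327}$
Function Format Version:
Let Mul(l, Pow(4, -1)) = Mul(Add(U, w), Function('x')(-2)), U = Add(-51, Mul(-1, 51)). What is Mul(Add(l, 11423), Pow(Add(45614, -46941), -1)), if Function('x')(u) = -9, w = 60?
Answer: Rational(-12935, 1327) ≈ -9.7475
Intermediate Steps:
U = -102 (U = Add(-51, -51) = -102)
l = 1512 (l = Mul(4, Mul(Add(-102, 60), -9)) = Mul(4, Mul(-42, -9)) = Mul(4, 378) = 1512)
Mul(Add(l, 11423), Pow(Add(45614, -46941), -1)) = Mul(Add(1512, 11423), Pow(Add(45614, -46941), -1)) = Mul(12935, Pow(-1327, -1)) = Mul(12935, Rational(-1, 1327)) = Rational(-12935, 1327)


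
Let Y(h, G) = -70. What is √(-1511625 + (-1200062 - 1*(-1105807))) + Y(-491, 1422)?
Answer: -70 + 2*I*√401470 ≈ -70.0 + 1267.2*I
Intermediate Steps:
√(-1511625 + (-1200062 - 1*(-1105807))) + Y(-491, 1422) = √(-1511625 + (-1200062 - 1*(-1105807))) - 70 = √(-1511625 + (-1200062 + 1105807)) - 70 = √(-1511625 - 94255) - 70 = √(-1605880) - 70 = 2*I*√401470 - 70 = -70 + 2*I*√401470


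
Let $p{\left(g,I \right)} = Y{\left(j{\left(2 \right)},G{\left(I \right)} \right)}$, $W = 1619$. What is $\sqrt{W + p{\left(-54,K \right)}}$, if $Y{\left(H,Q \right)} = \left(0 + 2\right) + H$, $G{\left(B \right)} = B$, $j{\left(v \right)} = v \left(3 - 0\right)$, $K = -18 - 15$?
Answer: $\sqrt{1627} \approx 40.336$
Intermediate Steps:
$K = -33$
$j{\left(v \right)} = 3 v$ ($j{\left(v \right)} = v \left(3 + 0\right) = v 3 = 3 v$)
$Y{\left(H,Q \right)} = 2 + H$
$p{\left(g,I \right)} = 8$ ($p{\left(g,I \right)} = 2 + 3 \cdot 2 = 2 + 6 = 8$)
$\sqrt{W + p{\left(-54,K \right)}} = \sqrt{1619 + 8} = \sqrt{1627}$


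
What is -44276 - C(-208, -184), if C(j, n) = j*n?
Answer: -82548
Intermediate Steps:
-44276 - C(-208, -184) = -44276 - (-208)*(-184) = -44276 - 1*38272 = -44276 - 38272 = -82548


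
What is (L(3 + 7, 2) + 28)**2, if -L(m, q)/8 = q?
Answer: 144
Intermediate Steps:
L(m, q) = -8*q
(L(3 + 7, 2) + 28)**2 = (-8*2 + 28)**2 = (-16 + 28)**2 = 12**2 = 144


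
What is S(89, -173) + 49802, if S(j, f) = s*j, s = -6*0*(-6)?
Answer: 49802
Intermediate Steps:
s = 0 (s = 0*(-6) = 0)
S(j, f) = 0 (S(j, f) = 0*j = 0)
S(89, -173) + 49802 = 0 + 49802 = 49802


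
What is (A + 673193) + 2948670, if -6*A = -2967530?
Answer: 12349354/3 ≈ 4.1165e+6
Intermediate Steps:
A = 1483765/3 (A = -1/6*(-2967530) = 1483765/3 ≈ 4.9459e+5)
(A + 673193) + 2948670 = (1483765/3 + 673193) + 2948670 = 3503344/3 + 2948670 = 12349354/3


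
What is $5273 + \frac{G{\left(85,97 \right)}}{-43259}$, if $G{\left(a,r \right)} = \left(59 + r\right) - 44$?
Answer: $\frac{228104595}{43259} \approx 5273.0$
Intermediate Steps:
$G{\left(a,r \right)} = 15 + r$
$5273 + \frac{G{\left(85,97 \right)}}{-43259} = 5273 + \frac{15 + 97}{-43259} = 5273 + 112 \left(- \frac{1}{43259}\right) = 5273 - \frac{112}{43259} = \frac{228104595}{43259}$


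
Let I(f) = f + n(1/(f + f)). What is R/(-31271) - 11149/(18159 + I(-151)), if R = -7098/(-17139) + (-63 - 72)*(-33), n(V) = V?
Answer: -739946534935669/971579490931545 ≈ -0.76159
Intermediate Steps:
I(f) = f + 1/(2*f) (I(f) = f + 1/(f + f) = f + 1/(2*f))
R = 25453781/5713 (R = -7098*(-1/17139) - 135*(-33) = 2366/5713 + 4455 = 25453781/5713 ≈ 4455.4)
R/(-31271) - 11149/(18159 + I(-151)) = (25453781/5713)/(-31271) - 11149/(18159 + (-151 + (½)/(-151))) = (25453781/5713)*(-1/31271) - 11149/(18159 + (-151 + (½)*(-1/151))) = -25453781/178651223 - 11149/(18159 + (-151 - 1/302)) = -25453781/178651223 - 11149/(18159 - 45603/302) = -25453781/178651223 - 11149/5438415/302 = -25453781/178651223 - 11149*302/5438415 = -25453781/178651223 - 3366998/5438415 = -739946534935669/971579490931545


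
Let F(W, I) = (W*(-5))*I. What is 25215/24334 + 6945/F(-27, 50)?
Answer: 5653348/2737575 ≈ 2.0651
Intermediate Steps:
F(W, I) = -5*I*W (F(W, I) = (-5*W)*I = -5*I*W)
25215/24334 + 6945/F(-27, 50) = 25215/24334 + 6945/((-5*50*(-27))) = 25215*(1/24334) + 6945/6750 = 25215/24334 + 6945*(1/6750) = 25215/24334 + 463/450 = 5653348/2737575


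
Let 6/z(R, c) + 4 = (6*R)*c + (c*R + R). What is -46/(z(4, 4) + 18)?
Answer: -2576/1011 ≈ -2.5480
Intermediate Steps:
z(R, c) = 6/(-4 + R + 7*R*c) (z(R, c) = 6/(-4 + ((6*R)*c + (c*R + R))) = 6/(-4 + (6*R*c + (R*c + R))) = 6/(-4 + (6*R*c + (R + R*c))) = 6/(-4 + (R + 7*R*c)) = 6/(-4 + R + 7*R*c))
-46/(z(4, 4) + 18) = -46/(6/(-4 + 4 + 7*4*4) + 18) = -46/(6/(-4 + 4 + 112) + 18) = -46/(6/112 + 18) = -46/(6*(1/112) + 18) = -46/(3/56 + 18) = -46/(1011/56) = (56/1011)*(-46) = -2576/1011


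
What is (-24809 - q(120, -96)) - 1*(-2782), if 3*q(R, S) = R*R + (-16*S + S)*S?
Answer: 19253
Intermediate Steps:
q(R, S) = -5*S² + R²/3 (q(R, S) = (R*R + (-16*S + S)*S)/3 = (R² + (-15*S)*S)/3 = (R² - 15*S²)/3 = -5*S² + R²/3)
(-24809 - q(120, -96)) - 1*(-2782) = (-24809 - (-5*(-96)² + (⅓)*120²)) - 1*(-2782) = (-24809 - (-5*9216 + (⅓)*14400)) + 2782 = (-24809 - (-46080 + 4800)) + 2782 = (-24809 - 1*(-41280)) + 2782 = (-24809 + 41280) + 2782 = 16471 + 2782 = 19253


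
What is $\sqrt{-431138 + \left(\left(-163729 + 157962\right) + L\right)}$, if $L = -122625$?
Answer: $3 i \sqrt{62170} \approx 748.02 i$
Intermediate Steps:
$\sqrt{-431138 + \left(\left(-163729 + 157962\right) + L\right)} = \sqrt{-431138 + \left(\left(-163729 + 157962\right) - 122625\right)} = \sqrt{-431138 - 128392} = \sqrt{-559530} = 3 i \sqrt{62170}$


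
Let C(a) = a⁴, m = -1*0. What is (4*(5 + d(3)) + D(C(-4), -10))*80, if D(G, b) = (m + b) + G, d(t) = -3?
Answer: 20320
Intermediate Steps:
m = 0
D(G, b) = G + b (D(G, b) = (0 + b) + G = b + G = G + b)
(4*(5 + d(3)) + D(C(-4), -10))*80 = (4*(5 - 3) + ((-4)⁴ - 10))*80 = (4*2 + (256 - 10))*80 = (8 + 246)*80 = 254*80 = 20320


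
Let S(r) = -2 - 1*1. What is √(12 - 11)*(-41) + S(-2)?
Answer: -44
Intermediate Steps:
S(r) = -3 (S(r) = -2 - 1 = -3)
√(12 - 11)*(-41) + S(-2) = √(12 - 11)*(-41) - 3 = √1*(-41) - 3 = 1*(-41) - 3 = -41 - 3 = -44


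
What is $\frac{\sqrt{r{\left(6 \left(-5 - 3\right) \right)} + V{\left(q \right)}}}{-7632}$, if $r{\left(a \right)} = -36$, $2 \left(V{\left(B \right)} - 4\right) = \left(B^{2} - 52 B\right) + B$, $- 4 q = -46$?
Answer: $- \frac{i \sqrt{4146}}{30528} \approx - 0.0021092 i$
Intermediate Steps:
$q = \frac{23}{2}$ ($q = \left(- \frac{1}{4}\right) \left(-46\right) = \frac{23}{2} \approx 11.5$)
$V{\left(B \right)} = 4 + \frac{B^{2}}{2} - \frac{51 B}{2}$ ($V{\left(B \right)} = 4 + \frac{\left(B^{2} - 52 B\right) + B}{2} = 4 + \frac{B^{2} - 51 B}{2} = 4 + \left(\frac{B^{2}}{2} - \frac{51 B}{2}\right) = 4 + \frac{B^{2}}{2} - \frac{51 B}{2}$)
$\frac{\sqrt{r{\left(6 \left(-5 - 3\right) \right)} + V{\left(q \right)}}}{-7632} = \frac{\sqrt{-36 + \left(4 + \frac{\left(\frac{23}{2}\right)^{2}}{2} - \frac{1173}{4}\right)}}{-7632} = \sqrt{-36 + \left(4 + \frac{1}{2} \cdot \frac{529}{4} - \frac{1173}{4}\right)} \left(- \frac{1}{7632}\right) = \sqrt{-36 + \left(4 + \frac{529}{8} - \frac{1173}{4}\right)} \left(- \frac{1}{7632}\right) = \sqrt{-36 - \frac{1785}{8}} \left(- \frac{1}{7632}\right) = \sqrt{- \frac{2073}{8}} \left(- \frac{1}{7632}\right) = \frac{i \sqrt{4146}}{4} \left(- \frac{1}{7632}\right) = - \frac{i \sqrt{4146}}{30528}$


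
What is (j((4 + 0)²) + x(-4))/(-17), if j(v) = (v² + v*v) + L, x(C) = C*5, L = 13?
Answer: -505/17 ≈ -29.706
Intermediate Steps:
x(C) = 5*C
j(v) = 13 + 2*v² (j(v) = (v² + v*v) + 13 = (v² + v²) + 13 = 2*v² + 13 = 13 + 2*v²)
(j((4 + 0)²) + x(-4))/(-17) = ((13 + 2*((4 + 0)²)²) + 5*(-4))/(-17) = -((13 + 2*(4²)²) - 20)/17 = -((13 + 2*16²) - 20)/17 = -((13 + 2*256) - 20)/17 = -((13 + 512) - 20)/17 = -(525 - 20)/17 = -1/17*505 = -505/17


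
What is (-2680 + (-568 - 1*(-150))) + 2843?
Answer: -255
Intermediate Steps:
(-2680 + (-568 - 1*(-150))) + 2843 = (-2680 + (-568 + 150)) + 2843 = (-2680 - 418) + 2843 = -3098 + 2843 = -255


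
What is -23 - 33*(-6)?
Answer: 175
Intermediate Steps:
-23 - 33*(-6) = -23 - 11*(-18) = -23 + 198 = 175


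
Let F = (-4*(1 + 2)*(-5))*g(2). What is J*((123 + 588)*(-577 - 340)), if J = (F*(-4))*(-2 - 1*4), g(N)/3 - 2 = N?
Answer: -11266335360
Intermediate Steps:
g(N) = 6 + 3*N
F = 720 (F = (-4*(1 + 2)*(-5))*(6 + 3*2) = (-12*(-5))*(6 + 6) = -4*(-15)*12 = 60*12 = 720)
J = 17280 (J = (720*(-4))*(-2 - 1*4) = -2880*(-2 - 4) = -2880*(-6) = 17280)
J*((123 + 588)*(-577 - 340)) = 17280*((123 + 588)*(-577 - 340)) = 17280*(711*(-917)) = 17280*(-651987) = -11266335360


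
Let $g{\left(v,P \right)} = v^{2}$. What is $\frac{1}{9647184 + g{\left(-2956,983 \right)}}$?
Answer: $\frac{1}{18385120} \approx 5.4392 \cdot 10^{-8}$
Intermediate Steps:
$\frac{1}{9647184 + g{\left(-2956,983 \right)}} = \frac{1}{9647184 + \left(-2956\right)^{2}} = \frac{1}{9647184 + 8737936} = \frac{1}{18385120}$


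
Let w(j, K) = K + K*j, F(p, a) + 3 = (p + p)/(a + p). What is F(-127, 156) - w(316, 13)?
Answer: -119850/29 ≈ -4132.8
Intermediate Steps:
F(p, a) = -3 + 2*p/(a + p) (F(p, a) = -3 + (p + p)/(a + p) = -3 + (2*p)/(a + p) = -3 + 2*p/(a + p))
F(-127, 156) - w(316, 13) = (-1*(-127) - 3*156)/(156 - 127) - 13*(1 + 316) = (127 - 468)/29 - 13*317 = (1/29)*(-341) - 1*4121 = -341/29 - 4121 = -119850/29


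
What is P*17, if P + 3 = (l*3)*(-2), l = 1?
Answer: -153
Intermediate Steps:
P = -9 (P = -3 + (1*3)*(-2) = -3 + 3*(-2) = -3 - 6 = -9)
P*17 = -9*17 = -153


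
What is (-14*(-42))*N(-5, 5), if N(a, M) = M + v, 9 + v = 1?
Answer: -1764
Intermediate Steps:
v = -8 (v = -9 + 1 = -8)
N(a, M) = -8 + M (N(a, M) = M - 8 = -8 + M)
(-14*(-42))*N(-5, 5) = (-14*(-42))*(-8 + 5) = 588*(-3) = -1764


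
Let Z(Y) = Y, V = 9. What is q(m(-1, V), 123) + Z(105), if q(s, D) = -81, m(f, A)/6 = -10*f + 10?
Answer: 24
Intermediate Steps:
m(f, A) = 60 - 60*f (m(f, A) = 6*(-10*f + 10) = 6*(10 - 10*f) = 60 - 60*f)
q(m(-1, V), 123) + Z(105) = -81 + 105 = 24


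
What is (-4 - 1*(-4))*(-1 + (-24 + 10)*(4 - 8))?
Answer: 0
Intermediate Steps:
(-4 - 1*(-4))*(-1 + (-24 + 10)*(4 - 8)) = (-4 + 4)*(-1 - 14*(-4)) = 0*(-1 + 56) = 0*55 = 0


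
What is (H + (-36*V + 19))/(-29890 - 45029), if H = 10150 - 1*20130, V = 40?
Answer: 877/5763 ≈ 0.15218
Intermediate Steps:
H = -9980 (H = 10150 - 20130 = -9980)
(H + (-36*V + 19))/(-29890 - 45029) = (-9980 + (-36*40 + 19))/(-29890 - 45029) = (-9980 + (-1440 + 19))/(-74919) = (-9980 - 1421)*(-1/74919) = -11401*(-1/74919) = 877/5763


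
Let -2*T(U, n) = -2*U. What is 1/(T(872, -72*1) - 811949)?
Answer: -1/811077 ≈ -1.2329e-6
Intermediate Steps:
T(U, n) = U (T(U, n) = -(-1)*U = U)
1/(T(872, -72*1) - 811949) = 1/(872 - 811949) = 1/(-811077) = -1/811077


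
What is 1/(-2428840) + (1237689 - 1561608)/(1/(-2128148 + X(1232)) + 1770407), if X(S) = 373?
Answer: -52313289595132607/285922115345474630 ≈ -0.18296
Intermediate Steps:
1/(-2428840) + (1237689 - 1561608)/(1/(-2128148 + X(1232)) + 1770407) = 1/(-2428840) + (1237689 - 1561608)/(1/(-2128148 + 373) + 1770407) = -1/2428840 - 323919/(1/(-2127775) + 1770407) = -1/2428840 - 323919/(-1/2127775 + 1770407) = -1/2428840 - 323919/3767027754424/2127775 = -1/2428840 - 323919*2127775/3767027754424 = -1/2428840 - 689226750225/3767027754424 = -52313289595132607/285922115345474630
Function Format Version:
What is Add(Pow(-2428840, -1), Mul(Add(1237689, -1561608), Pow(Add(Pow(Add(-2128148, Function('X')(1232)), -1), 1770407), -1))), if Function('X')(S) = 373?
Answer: Rational(-52313289595132607, 285922115345474630) ≈ -0.18296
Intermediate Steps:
Add(Pow(-2428840, -1), Mul(Add(1237689, -1561608), Pow(Add(Pow(Add(-2128148, Function('X')(1232)), -1), 1770407), -1))) = Add(Pow(-2428840, -1), Mul(Add(1237689, -1561608), Pow(Add(Pow(Add(-2128148, 373), -1), 1770407), -1))) = Add(Rational(-1, 2428840), Mul(-323919, Pow(Add(Pow(-2127775, -1), 1770407), -1))) = Add(Rational(-1, 2428840), Mul(-323919, Pow(Add(Rational(-1, 2127775), 1770407), -1))) = Add(Rational(-1, 2428840), Mul(-323919, Pow(Rational(3767027754424, 2127775), -1))) = Add(Rational(-1, 2428840), Mul(-323919, Rational(2127775, 3767027754424))) = Add(Rational(-1, 2428840), Rational(-689226750225, 3767027754424)) = Rational(-52313289595132607, 285922115345474630)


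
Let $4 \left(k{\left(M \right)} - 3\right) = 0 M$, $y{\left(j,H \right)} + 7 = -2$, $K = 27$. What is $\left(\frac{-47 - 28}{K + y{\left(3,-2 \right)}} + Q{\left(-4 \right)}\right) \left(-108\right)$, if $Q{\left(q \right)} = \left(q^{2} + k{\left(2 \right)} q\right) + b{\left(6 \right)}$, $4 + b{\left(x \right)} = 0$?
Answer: $450$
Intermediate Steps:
$y{\left(j,H \right)} = -9$ ($y{\left(j,H \right)} = -7 - 2 = -9$)
$k{\left(M \right)} = 3$ ($k{\left(M \right)} = 3 + \frac{0 M}{4} = 3 + \frac{1}{4} \cdot 0 = 3 + 0 = 3$)
$b{\left(x \right)} = -4$ ($b{\left(x \right)} = -4 + 0 = -4$)
$Q{\left(q \right)} = -4 + q^{2} + 3 q$ ($Q{\left(q \right)} = \left(q^{2} + 3 q\right) - 4 = -4 + q^{2} + 3 q$)
$\left(\frac{-47 - 28}{K + y{\left(3,-2 \right)}} + Q{\left(-4 \right)}\right) \left(-108\right) = \left(\frac{-47 - 28}{27 - 9} + \left(-4 + \left(-4\right)^{2} + 3 \left(-4\right)\right)\right) \left(-108\right) = \left(- \frac{75}{18} - 0\right) \left(-108\right) = \left(\left(-75\right) \frac{1}{18} + 0\right) \left(-108\right) = \left(- \frac{25}{6} + 0\right) \left(-108\right) = \left(- \frac{25}{6}\right) \left(-108\right) = 450$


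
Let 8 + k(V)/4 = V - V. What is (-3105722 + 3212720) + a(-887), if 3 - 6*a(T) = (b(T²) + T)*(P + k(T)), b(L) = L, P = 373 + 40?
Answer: -99593017/2 ≈ -4.9796e+7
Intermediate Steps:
k(V) = -32 (k(V) = -32 + 4*(V - V) = -32 + 4*0 = -32 + 0 = -32)
P = 413
a(T) = ½ - 127*T/2 - 127*T²/2 (a(T) = ½ - (T² + T)*(413 - 32)/6 = ½ - (T + T²)*381/6 = ½ - (381*T + 381*T²)/6 = ½ + (-127*T/2 - 127*T²/2) = ½ - 127*T/2 - 127*T²/2)
(-3105722 + 3212720) + a(-887) = (-3105722 + 3212720) + (½ - 127/2*(-887) - 127/2*(-887)²) = 106998 + (½ + 112649/2 - 127/2*786769) = 106998 + (½ + 112649/2 - 99919663/2) = 106998 - 99807013/2 = -99593017/2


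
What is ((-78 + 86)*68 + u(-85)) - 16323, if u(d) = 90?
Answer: -15689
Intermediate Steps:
((-78 + 86)*68 + u(-85)) - 16323 = ((-78 + 86)*68 + 90) - 16323 = (8*68 + 90) - 16323 = (544 + 90) - 16323 = 634 - 16323 = -15689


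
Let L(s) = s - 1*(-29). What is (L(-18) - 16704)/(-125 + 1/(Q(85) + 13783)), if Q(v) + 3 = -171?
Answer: 227175037/1701124 ≈ 133.54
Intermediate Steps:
L(s) = 29 + s (L(s) = s + 29 = 29 + s)
Q(v) = -174 (Q(v) = -3 - 171 = -174)
(L(-18) - 16704)/(-125 + 1/(Q(85) + 13783)) = ((29 - 18) - 16704)/(-125 + 1/(-174 + 13783)) = (11 - 16704)/(-125 + 1/13609) = -16693/(-125 + 1/13609) = -16693/(-1701124/13609) = -16693*(-13609/1701124) = 227175037/1701124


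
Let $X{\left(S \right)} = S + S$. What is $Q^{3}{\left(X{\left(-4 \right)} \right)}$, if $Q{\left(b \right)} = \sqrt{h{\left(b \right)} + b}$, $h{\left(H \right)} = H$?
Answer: $- 64 i \approx - 64.0 i$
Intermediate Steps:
$X{\left(S \right)} = 2 S$
$Q{\left(b \right)} = \sqrt{2} \sqrt{b}$ ($Q{\left(b \right)} = \sqrt{b + b} = \sqrt{2 b} = \sqrt{2} \sqrt{b}$)
$Q^{3}{\left(X{\left(-4 \right)} \right)} = \left(\sqrt{2} \sqrt{2 \left(-4\right)}\right)^{3} = \left(\sqrt{2} \sqrt{-8}\right)^{3} = \left(\sqrt{2} \cdot 2 i \sqrt{2}\right)^{3} = \left(4 i\right)^{3} = - 64 i$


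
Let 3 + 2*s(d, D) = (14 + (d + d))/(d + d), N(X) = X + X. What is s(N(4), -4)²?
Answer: 81/256 ≈ 0.31641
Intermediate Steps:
N(X) = 2*X
s(d, D) = -3/2 + (14 + 2*d)/(4*d) (s(d, D) = -3/2 + ((14 + (d + d))/(d + d))/2 = -3/2 + ((14 + 2*d)/((2*d)))/2 = -3/2 + ((14 + 2*d)*(1/(2*d)))/2 = -3/2 + ((14 + 2*d)/(2*d))/2 = -3/2 + (14 + 2*d)/(4*d))
s(N(4), -4)² = ((7/2 - 2*4)/((2*4)))² = ((7/2 - 1*8)/8)² = ((7/2 - 8)/8)² = ((⅛)*(-9/2))² = (-9/16)² = 81/256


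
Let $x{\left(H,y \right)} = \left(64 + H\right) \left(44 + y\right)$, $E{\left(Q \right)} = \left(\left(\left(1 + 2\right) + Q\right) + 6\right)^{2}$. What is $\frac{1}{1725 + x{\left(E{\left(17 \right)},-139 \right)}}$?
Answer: $- \frac{1}{68575} \approx -1.4583 \cdot 10^{-5}$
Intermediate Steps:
$E{\left(Q \right)} = \left(9 + Q\right)^{2}$ ($E{\left(Q \right)} = \left(\left(3 + Q\right) + 6\right)^{2} = \left(9 + Q\right)^{2}$)
$x{\left(H,y \right)} = \left(44 + y\right) \left(64 + H\right)$
$\frac{1}{1725 + x{\left(E{\left(17 \right)},-139 \right)}} = \frac{1}{1725 + \left(2816 + 44 \left(9 + 17\right)^{2} + 64 \left(-139\right) + \left(9 + 17\right)^{2} \left(-139\right)\right)} = \frac{1}{1725 + \left(2816 + 44 \cdot 26^{2} - 8896 + 26^{2} \left(-139\right)\right)} = \frac{1}{1725 + \left(2816 + 44 \cdot 676 - 8896 + 676 \left(-139\right)\right)} = \frac{1}{1725 + \left(2816 + 29744 - 8896 - 93964\right)} = \frac{1}{1725 - 70300} = \frac{1}{-68575} = - \frac{1}{68575}$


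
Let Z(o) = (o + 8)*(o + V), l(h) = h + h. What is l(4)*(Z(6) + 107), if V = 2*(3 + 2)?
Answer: 2648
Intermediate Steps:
l(h) = 2*h
V = 10 (V = 2*5 = 10)
Z(o) = (8 + o)*(10 + o) (Z(o) = (o + 8)*(o + 10) = (8 + o)*(10 + o))
l(4)*(Z(6) + 107) = (2*4)*((80 + 6² + 18*6) + 107) = 8*((80 + 36 + 108) + 107) = 8*(224 + 107) = 8*331 = 2648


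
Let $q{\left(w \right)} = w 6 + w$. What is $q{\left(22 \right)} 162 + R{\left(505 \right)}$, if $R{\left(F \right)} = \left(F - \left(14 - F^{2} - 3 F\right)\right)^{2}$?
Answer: $66064959909$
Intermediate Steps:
$q{\left(w \right)} = 7 w$ ($q{\left(w \right)} = 6 w + w = 7 w$)
$R{\left(F \right)} = \left(-14 + F^{2} + 4 F\right)^{2}$ ($R{\left(F \right)} = \left(F + \left(-14 + F^{2} + 3 F\right)\right)^{2} = \left(-14 + F^{2} + 4 F\right)^{2}$)
$q{\left(22 \right)} 162 + R{\left(505 \right)} = 7 \cdot 22 \cdot 162 + \left(-14 + 505^{2} + 4 \cdot 505\right)^{2} = 154 \cdot 162 + \left(-14 + 255025 + 2020\right)^{2} = 24948 + 257031^{2} = 24948 + 66064934961 = 66064959909$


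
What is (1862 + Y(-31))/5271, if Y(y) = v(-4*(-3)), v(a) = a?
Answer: 1874/5271 ≈ 0.35553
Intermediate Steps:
Y(y) = 12 (Y(y) = -4*(-3) = 12)
(1862 + Y(-31))/5271 = (1862 + 12)/5271 = 1874*(1/5271) = 1874/5271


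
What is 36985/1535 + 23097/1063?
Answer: 14953790/326341 ≈ 45.823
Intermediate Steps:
36985/1535 + 23097/1063 = 36985*(1/1535) + 23097*(1/1063) = 7397/307 + 23097/1063 = 14953790/326341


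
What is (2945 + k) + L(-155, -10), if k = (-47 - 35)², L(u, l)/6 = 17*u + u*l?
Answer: 3159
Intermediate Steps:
L(u, l) = 102*u + 6*l*u (L(u, l) = 6*(17*u + u*l) = 6*(17*u + l*u) = 102*u + 6*l*u)
k = 6724 (k = (-82)² = 6724)
(2945 + k) + L(-155, -10) = (2945 + 6724) + 6*(-155)*(17 - 10) = 9669 + 6*(-155)*7 = 9669 - 6510 = 3159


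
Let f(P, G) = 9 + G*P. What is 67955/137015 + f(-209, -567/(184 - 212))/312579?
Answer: 1836680653/3806934372 ≈ 0.48246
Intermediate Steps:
67955/137015 + f(-209, -567/(184 - 212))/312579 = 67955/137015 + (9 - 567/(184 - 212)*(-209))/312579 = 67955*(1/137015) + (9 - 567/(-28)*(-209))*(1/312579) = 13591/27403 + (9 - 567*(-1/28)*(-209))*(1/312579) = 13591/27403 + (9 + (81/4)*(-209))*(1/312579) = 13591/27403 + (9 - 16929/4)*(1/312579) = 13591/27403 - 16893/4*1/312579 = 13591/27403 - 1877/138924 = 1836680653/3806934372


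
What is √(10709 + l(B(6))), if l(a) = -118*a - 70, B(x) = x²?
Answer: √6391 ≈ 79.944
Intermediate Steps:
l(a) = -70 - 118*a
√(10709 + l(B(6))) = √(10709 + (-70 - 118*6²)) = √(10709 + (-70 - 118*36)) = √(10709 + (-70 - 4248)) = √(10709 - 4318) = √6391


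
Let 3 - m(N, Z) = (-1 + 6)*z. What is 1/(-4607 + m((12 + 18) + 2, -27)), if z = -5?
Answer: -1/4579 ≈ -0.00021839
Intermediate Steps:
m(N, Z) = 28 (m(N, Z) = 3 - (-1 + 6)*(-5) = 3 - 5*(-5) = 3 - 1*(-25) = 3 + 25 = 28)
1/(-4607 + m((12 + 18) + 2, -27)) = 1/(-4607 + 28) = 1/(-4579) = -1/4579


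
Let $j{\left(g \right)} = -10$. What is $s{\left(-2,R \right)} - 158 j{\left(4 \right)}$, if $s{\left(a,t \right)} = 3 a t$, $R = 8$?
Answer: $1532$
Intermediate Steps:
$s{\left(a,t \right)} = 3 a t$
$s{\left(-2,R \right)} - 158 j{\left(4 \right)} = 3 \left(-2\right) 8 - -1580 = -48 + 1580 = 1532$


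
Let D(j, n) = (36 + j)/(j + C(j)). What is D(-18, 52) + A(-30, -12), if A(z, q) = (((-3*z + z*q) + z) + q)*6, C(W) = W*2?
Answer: 7343/3 ≈ 2447.7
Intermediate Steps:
C(W) = 2*W
A(z, q) = -12*z + 6*q + 6*q*z (A(z, q) = (((-3*z + q*z) + z) + q)*6 = ((-2*z + q*z) + q)*6 = (q - 2*z + q*z)*6 = -12*z + 6*q + 6*q*z)
D(j, n) = (36 + j)/(3*j) (D(j, n) = (36 + j)/(j + 2*j) = (36 + j)/((3*j)) = (36 + j)*(1/(3*j)) = (36 + j)/(3*j))
D(-18, 52) + A(-30, -12) = (⅓)*(36 - 18)/(-18) + (-12*(-30) + 6*(-12) + 6*(-12)*(-30)) = (⅓)*(-1/18)*18 + (360 - 72 + 2160) = -⅓ + 2448 = 7343/3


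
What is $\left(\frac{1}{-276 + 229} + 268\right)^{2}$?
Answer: $\frac{158634025}{2209} \approx 71813.0$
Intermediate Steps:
$\left(\frac{1}{-276 + 229} + 268\right)^{2} = \left(\frac{1}{-47} + 268\right)^{2} = \left(- \frac{1}{47} + 268\right)^{2} = \left(\frac{12595}{47}\right)^{2} = \frac{158634025}{2209}$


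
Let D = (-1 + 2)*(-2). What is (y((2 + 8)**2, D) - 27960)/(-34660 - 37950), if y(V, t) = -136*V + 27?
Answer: 41533/72610 ≈ 0.57200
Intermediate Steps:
D = -2 (D = 1*(-2) = -2)
y(V, t) = 27 - 136*V
(y((2 + 8)**2, D) - 27960)/(-34660 - 37950) = ((27 - 136*(2 + 8)**2) - 27960)/(-34660 - 37950) = ((27 - 136*10**2) - 27960)/(-72610) = ((27 - 136*100) - 27960)*(-1/72610) = ((27 - 13600) - 27960)*(-1/72610) = (-13573 - 27960)*(-1/72610) = -41533*(-1/72610) = 41533/72610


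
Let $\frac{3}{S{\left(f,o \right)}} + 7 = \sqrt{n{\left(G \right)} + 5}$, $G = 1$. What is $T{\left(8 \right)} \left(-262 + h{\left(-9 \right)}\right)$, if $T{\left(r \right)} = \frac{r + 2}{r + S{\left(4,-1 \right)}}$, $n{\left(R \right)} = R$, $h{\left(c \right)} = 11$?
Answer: $- \frac{162146}{485} - \frac{1506 \sqrt{6}}{485} \approx -341.93$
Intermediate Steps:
$S{\left(f,o \right)} = \frac{3}{-7 + \sqrt{6}}$ ($S{\left(f,o \right)} = \frac{3}{-7 + \sqrt{1 + 5}} = \frac{3}{-7 + \sqrt{6}}$)
$T{\left(r \right)} = \frac{2 + r}{- \frac{21}{43} + r - \frac{3 \sqrt{6}}{43}}$ ($T{\left(r \right)} = \frac{r + 2}{r - \left(\frac{21}{43} + \frac{3 \sqrt{6}}{43}\right)} = \frac{2 + r}{- \frac{21}{43} + r - \frac{3 \sqrt{6}}{43}}$)
$T{\left(8 \right)} \left(-262 + h{\left(-9 \right)}\right) = \frac{\left(2 + 8\right) \left(7 - \sqrt{6}\right)}{-3 + 8 \left(7 - \sqrt{6}\right)} \left(-262 + 11\right) = \frac{1}{-3 + \left(56 - 8 \sqrt{6}\right)} 10 \left(7 - \sqrt{6}\right) \left(-251\right) = \frac{1}{53 - 8 \sqrt{6}} \cdot 10 \left(7 - \sqrt{6}\right) \left(-251\right) = \frac{10 \left(7 - \sqrt{6}\right)}{53 - 8 \sqrt{6}} \left(-251\right) = - \frac{2510 \left(7 - \sqrt{6}\right)}{53 - 8 \sqrt{6}}$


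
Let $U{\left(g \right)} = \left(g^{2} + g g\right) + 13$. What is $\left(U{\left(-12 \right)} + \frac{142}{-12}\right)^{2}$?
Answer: $\frac{3010225}{36} \approx 83617.0$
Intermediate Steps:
$U{\left(g \right)} = 13 + 2 g^{2}$ ($U{\left(g \right)} = \left(g^{2} + g^{2}\right) + 13 = 2 g^{2} + 13 = 13 + 2 g^{2}$)
$\left(U{\left(-12 \right)} + \frac{142}{-12}\right)^{2} = \left(\left(13 + 2 \left(-12\right)^{2}\right) + \frac{142}{-12}\right)^{2} = \left(\left(13 + 2 \cdot 144\right) + 142 \left(- \frac{1}{12}\right)\right)^{2} = \left(\left(13 + 288\right) - \frac{71}{6}\right)^{2} = \left(301 - \frac{71}{6}\right)^{2} = \left(\frac{1735}{6}\right)^{2} = \frac{3010225}{36}$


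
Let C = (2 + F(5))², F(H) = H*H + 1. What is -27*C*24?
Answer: -508032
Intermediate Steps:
F(H) = 1 + H² (F(H) = H² + 1 = 1 + H²)
C = 784 (C = (2 + (1 + 5²))² = (2 + (1 + 25))² = (2 + 26)² = 28² = 784)
-27*C*24 = -27*784*24 = -21168*24 = -508032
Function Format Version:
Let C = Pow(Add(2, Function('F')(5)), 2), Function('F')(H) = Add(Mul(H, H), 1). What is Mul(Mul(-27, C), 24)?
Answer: -508032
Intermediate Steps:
Function('F')(H) = Add(1, Pow(H, 2)) (Function('F')(H) = Add(Pow(H, 2), 1) = Add(1, Pow(H, 2)))
C = 784 (C = Pow(Add(2, Add(1, Pow(5, 2))), 2) = Pow(Add(2, Add(1, 25)), 2) = Pow(Add(2, 26), 2) = Pow(28, 2) = 784)
Mul(Mul(-27, C), 24) = Mul(Mul(-27, 784), 24) = Mul(-21168, 24) = -508032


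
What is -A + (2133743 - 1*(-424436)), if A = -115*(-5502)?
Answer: 1925449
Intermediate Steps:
A = 632730
-A + (2133743 - 1*(-424436)) = -1*632730 + (2133743 - 1*(-424436)) = -632730 + (2133743 + 424436) = -632730 + 2558179 = 1925449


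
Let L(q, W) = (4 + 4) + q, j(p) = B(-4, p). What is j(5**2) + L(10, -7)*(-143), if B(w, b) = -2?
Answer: -2576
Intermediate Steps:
j(p) = -2
L(q, W) = 8 + q
j(5**2) + L(10, -7)*(-143) = -2 + (8 + 10)*(-143) = -2 + 18*(-143) = -2 - 2574 = -2576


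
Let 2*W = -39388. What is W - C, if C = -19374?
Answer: -320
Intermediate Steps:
W = -19694 (W = (½)*(-39388) = -19694)
W - C = -19694 - 1*(-19374) = -19694 + 19374 = -320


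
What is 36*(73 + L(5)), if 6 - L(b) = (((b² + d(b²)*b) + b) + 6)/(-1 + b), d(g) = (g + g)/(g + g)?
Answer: 2475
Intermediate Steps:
d(g) = 1 (d(g) = (2*g)/((2*g)) = (2*g)*(1/(2*g)) = 1)
L(b) = 6 - (6 + b² + 2*b)/(-1 + b) (L(b) = 6 - (((b² + 1*b) + b) + 6)/(-1 + b) = 6 - (((b² + b) + b) + 6)/(-1 + b) = 6 - (((b + b²) + b) + 6)/(-1 + b) = 6 - ((b² + 2*b) + 6)/(-1 + b) = 6 - (6 + b² + 2*b)/(-1 + b))
36*(73 + L(5)) = 36*(73 + (-12 - 1*5² + 4*5)/(-1 + 5)) = 36*(73 + (-12 - 1*25 + 20)/4) = 36*(73 + (-12 - 25 + 20)/4) = 36*(73 + (¼)*(-17)) = 36*(73 - 17/4) = 36*(275/4) = 2475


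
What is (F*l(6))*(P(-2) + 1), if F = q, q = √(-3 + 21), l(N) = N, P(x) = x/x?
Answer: 36*√2 ≈ 50.912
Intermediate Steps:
P(x) = 1
q = 3*√2 (q = √18 = 3*√2 ≈ 4.2426)
F = 3*√2 ≈ 4.2426
(F*l(6))*(P(-2) + 1) = ((3*√2)*6)*(1 + 1) = (18*√2)*2 = 36*√2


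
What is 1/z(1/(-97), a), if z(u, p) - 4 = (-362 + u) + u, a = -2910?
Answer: -97/34728 ≈ -0.0027931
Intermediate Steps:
z(u, p) = -358 + 2*u (z(u, p) = 4 + ((-362 + u) + u) = 4 + (-362 + 2*u) = -358 + 2*u)
1/z(1/(-97), a) = 1/(-358 + 2/(-97)) = 1/(-358 + 2*(-1/97)) = 1/(-358 - 2/97) = 1/(-34728/97) = -97/34728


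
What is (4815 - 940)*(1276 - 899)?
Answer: 1460875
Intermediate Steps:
(4815 - 940)*(1276 - 899) = 3875*377 = 1460875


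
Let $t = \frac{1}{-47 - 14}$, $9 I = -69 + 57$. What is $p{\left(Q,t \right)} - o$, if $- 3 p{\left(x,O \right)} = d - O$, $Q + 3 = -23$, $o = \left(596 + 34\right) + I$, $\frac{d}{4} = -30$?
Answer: $- \frac{35909}{61} \approx -588.67$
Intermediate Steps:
$d = -120$ ($d = 4 \left(-30\right) = -120$)
$I = - \frac{4}{3}$ ($I = \frac{-69 + 57}{9} = \frac{1}{9} \left(-12\right) = - \frac{4}{3} \approx -1.3333$)
$t = - \frac{1}{61}$ ($t = \frac{1}{-61} = - \frac{1}{61} \approx -0.016393$)
$o = \frac{1886}{3}$ ($o = \left(596 + 34\right) - \frac{4}{3} = 630 - \frac{4}{3} = \frac{1886}{3} \approx 628.67$)
$Q = -26$ ($Q = -3 - 23 = -26$)
$p{\left(x,O \right)} = 40 + \frac{O}{3}$ ($p{\left(x,O \right)} = - \frac{-120 - O}{3} = 40 + \frac{O}{3}$)
$p{\left(Q,t \right)} - o = \left(40 + \frac{1}{3} \left(- \frac{1}{61}\right)\right) - \frac{1886}{3} = \left(40 - \frac{1}{183}\right) - \frac{1886}{3} = \frac{7319}{183} - \frac{1886}{3} = - \frac{35909}{61}$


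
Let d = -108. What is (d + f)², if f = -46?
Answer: 23716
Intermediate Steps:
(d + f)² = (-108 - 46)² = (-154)² = 23716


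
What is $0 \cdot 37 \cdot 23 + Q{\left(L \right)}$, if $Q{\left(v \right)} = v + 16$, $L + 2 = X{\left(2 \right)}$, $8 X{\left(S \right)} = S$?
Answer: $\frac{57}{4} \approx 14.25$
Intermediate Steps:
$X{\left(S \right)} = \frac{S}{8}$
$L = - \frac{7}{4}$ ($L = -2 + \frac{1}{8} \cdot 2 = -2 + \frac{1}{4} = - \frac{7}{4} \approx -1.75$)
$Q{\left(v \right)} = 16 + v$
$0 \cdot 37 \cdot 23 + Q{\left(L \right)} = 0 \cdot 37 \cdot 23 + \left(16 - \frac{7}{4}\right) = 0 \cdot 23 + \frac{57}{4} = 0 + \frac{57}{4} = \frac{57}{4}$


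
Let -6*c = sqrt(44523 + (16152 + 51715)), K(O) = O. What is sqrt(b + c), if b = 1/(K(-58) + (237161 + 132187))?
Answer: sqrt(3323610 - 204562656150*sqrt(112390))/1107870 ≈ 7.4749*I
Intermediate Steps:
c = -sqrt(112390)/6 (c = -sqrt(44523 + (16152 + 51715))/6 = -sqrt(44523 + 67867)/6 = -sqrt(112390)/6 ≈ -55.874)
b = 1/369290 (b = 1/(-58 + (237161 + 132187)) = 1/(-58 + 369348) = 1/369290 ≈ 2.7079e-6)
sqrt(b + c) = sqrt(1/369290 - sqrt(112390)/6)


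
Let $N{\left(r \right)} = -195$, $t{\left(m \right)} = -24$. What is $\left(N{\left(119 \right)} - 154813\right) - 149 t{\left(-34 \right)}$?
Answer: $-151432$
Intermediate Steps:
$\left(N{\left(119 \right)} - 154813\right) - 149 t{\left(-34 \right)} = \left(-195 - 154813\right) - -3576 = -155008 + 3576 = -151432$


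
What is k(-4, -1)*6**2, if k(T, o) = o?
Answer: -36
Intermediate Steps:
k(-4, -1)*6**2 = -1*6**2 = -1*36 = -36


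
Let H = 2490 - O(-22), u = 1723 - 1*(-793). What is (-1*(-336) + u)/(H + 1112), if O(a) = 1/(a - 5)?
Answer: 77004/97255 ≈ 0.79177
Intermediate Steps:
O(a) = 1/(-5 + a)
u = 2516 (u = 1723 + 793 = 2516)
H = 67231/27 (H = 2490 - 1/(-5 - 22) = 2490 - 1/(-27) = 2490 - 1*(-1/27) = 2490 + 1/27 = 67231/27 ≈ 2490.0)
(-1*(-336) + u)/(H + 1112) = (-1*(-336) + 2516)/(67231/27 + 1112) = (336 + 2516)/(97255/27) = 2852*(27/97255) = 77004/97255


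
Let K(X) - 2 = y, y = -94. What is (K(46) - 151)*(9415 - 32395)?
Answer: 5584140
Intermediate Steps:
K(X) = -92 (K(X) = 2 - 94 = -92)
(K(46) - 151)*(9415 - 32395) = (-92 - 151)*(9415 - 32395) = -243*(-22980) = 5584140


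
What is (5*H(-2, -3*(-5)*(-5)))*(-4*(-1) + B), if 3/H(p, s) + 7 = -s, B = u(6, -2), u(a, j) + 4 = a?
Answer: 45/34 ≈ 1.3235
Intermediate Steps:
u(a, j) = -4 + a
B = 2 (B = -4 + 6 = 2)
H(p, s) = 3/(-7 - s)
(5*H(-2, -3*(-5)*(-5)))*(-4*(-1) + B) = (5*(-3/(7 - 3*(-5)*(-5))))*(-4*(-1) + 2) = (5*(-3/(7 + 15*(-5))))*(4 + 2) = (5*(-3/(7 - 75)))*6 = (5*(-3/(-68)))*6 = (5*(-3*(-1/68)))*6 = (5*(3/68))*6 = (15/68)*6 = 45/34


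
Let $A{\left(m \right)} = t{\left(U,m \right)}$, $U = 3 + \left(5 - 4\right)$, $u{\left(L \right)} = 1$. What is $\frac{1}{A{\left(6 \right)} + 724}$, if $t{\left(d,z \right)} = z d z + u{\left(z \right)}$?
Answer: $\frac{1}{869} \approx 0.0011507$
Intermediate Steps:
$U = 4$ ($U = 3 + 1 = 4$)
$t{\left(d,z \right)} = 1 + d z^{2}$ ($t{\left(d,z \right)} = z d z + 1 = d z z + 1 = d z^{2} + 1 = 1 + d z^{2}$)
$A{\left(m \right)} = 1 + 4 m^{2}$
$\frac{1}{A{\left(6 \right)} + 724} = \frac{1}{\left(1 + 4 \cdot 6^{2}\right) + 724} = \frac{1}{\left(1 + 4 \cdot 36\right) + 724} = \frac{1}{\left(1 + 144\right) + 724} = \frac{1}{145 + 724} = \frac{1}{869}$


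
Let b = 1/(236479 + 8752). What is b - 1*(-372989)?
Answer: 91468465460/245231 ≈ 3.7299e+5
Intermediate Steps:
b = 1/245231 ≈ 4.0778e-6
b - 1*(-372989) = 1/245231 - 1*(-372989) = 1/245231 + 372989 = 91468465460/245231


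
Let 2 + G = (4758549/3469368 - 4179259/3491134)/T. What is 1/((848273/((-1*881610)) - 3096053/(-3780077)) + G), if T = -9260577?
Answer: -1483308712397975477496992387640/3178940147874743572174490130637 ≈ -0.46660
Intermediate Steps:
G = -37388124792878024717/18694062220326948504 (G = -2 + (4758549/3469368 - 4179259/3491134)/(-9260577) = -2 + (4758549*(1/3469368) - 4179259*1/3491134)*(-1/9260577) = -2 + (1586183/1156456 - 4179259/3491134)*(-1/9260577) = -2 + (352224127709/2018671430552)*(-1/9260577) = -2 - 352224127709/18694062220326948504 = -37388124792878024717/18694062220326948504 ≈ -2.0000)
1/((848273/((-1*881610)) - 3096053/(-3780077)) + G) = 1/((848273/((-1*881610)) - 3096053/(-3780077)) - 37388124792878024717/18694062220326948504) = 1/((848273/(-881610) - 3096053*(-1/3780077)) - 37388124792878024717/18694062220326948504) = 1/((848273*(-1/881610) + 3096053/3780077) - 37388124792878024717/18694062220326948504) = 1/((-848273/881610 + 3096053/3780077) - 37388124792878024717/18694062220326948504) = 1/(-477025971691/3332553683970 - 37388124792878024717/18694062220326948504) = 1/(-3178940147874743572174490130637/1483308712397975477496992387640) = -1483308712397975477496992387640/3178940147874743572174490130637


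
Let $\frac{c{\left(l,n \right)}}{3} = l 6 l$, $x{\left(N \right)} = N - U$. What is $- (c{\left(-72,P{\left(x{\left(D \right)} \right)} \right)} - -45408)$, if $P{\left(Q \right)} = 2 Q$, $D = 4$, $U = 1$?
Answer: $-138720$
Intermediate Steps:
$x{\left(N \right)} = -1 + N$ ($x{\left(N \right)} = N - 1 = -1 + N$)
$c{\left(l,n \right)} = 18 l^{2}$ ($c{\left(l,n \right)} = 3 l 6 l = 3 \cdot 6 l l = 3 \cdot 6 l^{2} = 18 l^{2}$)
$- (c{\left(-72,P{\left(x{\left(D \right)} \right)} \right)} - -45408) = - (18 \left(-72\right)^{2} - -45408) = - (18 \cdot 5184 + 45408) = - (93312 + 45408) = \left(-1\right) 138720 = -138720$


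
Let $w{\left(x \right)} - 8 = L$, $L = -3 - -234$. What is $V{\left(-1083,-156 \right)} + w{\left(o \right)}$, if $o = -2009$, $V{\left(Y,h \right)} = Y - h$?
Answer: $-688$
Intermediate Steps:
$L = 231$ ($L = -3 + 234 = 231$)
$w{\left(x \right)} = 239$ ($w{\left(x \right)} = 8 + 231 = 239$)
$V{\left(-1083,-156 \right)} + w{\left(o \right)} = \left(-1083 - -156\right) + 239 = \left(-1083 + 156\right) + 239 = -927 + 239 = -688$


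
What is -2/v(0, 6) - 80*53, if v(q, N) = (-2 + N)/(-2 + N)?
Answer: -4242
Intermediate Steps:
v(q, N) = 1
-2/v(0, 6) - 80*53 = -2/1 - 80*53 = -2*1 - 4240 = -2 - 4240 = -4242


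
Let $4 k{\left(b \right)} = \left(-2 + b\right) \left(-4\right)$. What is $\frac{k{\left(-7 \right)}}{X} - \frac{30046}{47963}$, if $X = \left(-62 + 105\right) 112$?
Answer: $- \frac{144269869}{230989808} \approx -0.62457$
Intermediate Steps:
$k{\left(b \right)} = 2 - b$ ($k{\left(b \right)} = \frac{\left(-2 + b\right) \left(-4\right)}{4} = \frac{8 - 4 b}{4} = 2 - b$)
$X = 4816$ ($X = 43 \cdot 112 = 4816$)
$\frac{k{\left(-7 \right)}}{X} - \frac{30046}{47963} = \frac{2 - -7}{4816} - \frac{30046}{47963} = \left(2 + 7\right) \frac{1}{4816} - \frac{30046}{47963} = 9 \cdot \frac{1}{4816} - \frac{30046}{47963} = \frac{9}{4816} - \frac{30046}{47963} = - \frac{144269869}{230989808}$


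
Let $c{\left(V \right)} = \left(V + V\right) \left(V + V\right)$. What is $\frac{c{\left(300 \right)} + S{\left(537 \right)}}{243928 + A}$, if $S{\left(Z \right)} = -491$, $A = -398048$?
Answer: $- \frac{359509}{154120} \approx -2.3327$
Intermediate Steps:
$c{\left(V \right)} = 4 V^{2}$ ($c{\left(V \right)} = 2 V 2 V = 4 V^{2}$)
$\frac{c{\left(300 \right)} + S{\left(537 \right)}}{243928 + A} = \frac{4 \cdot 300^{2} - 491}{243928 - 398048} = \frac{4 \cdot 90000 - 491}{-154120} = \left(360000 - 491\right) \left(- \frac{1}{154120}\right) = 359509 \left(- \frac{1}{154120}\right) = - \frac{359509}{154120}$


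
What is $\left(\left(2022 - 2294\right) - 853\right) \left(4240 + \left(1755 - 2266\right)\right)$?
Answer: $-4195125$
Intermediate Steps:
$\left(\left(2022 - 2294\right) - 853\right) \left(4240 + \left(1755 - 2266\right)\right) = \left(\left(2022 - 2294\right) - 853\right) \left(4240 - 511\right) = \left(-272 - 853\right) 3729 = \left(-1125\right) 3729 = -4195125$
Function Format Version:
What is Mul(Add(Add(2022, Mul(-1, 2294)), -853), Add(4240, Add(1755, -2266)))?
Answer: -4195125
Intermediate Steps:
Mul(Add(Add(2022, Mul(-1, 2294)), -853), Add(4240, Add(1755, -2266))) = Mul(Add(Add(2022, -2294), -853), Add(4240, -511)) = Mul(Add(-272, -853), 3729) = Mul(-1125, 3729) = -4195125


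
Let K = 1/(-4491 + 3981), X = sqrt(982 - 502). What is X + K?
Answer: -1/510 + 4*sqrt(30) ≈ 21.907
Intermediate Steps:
X = 4*sqrt(30) (X = sqrt(480) = 4*sqrt(30) ≈ 21.909)
K = -1/510 (K = 1/(-510) = -1/510 ≈ -0.0019608)
X + K = 4*sqrt(30) - 1/510 = -1/510 + 4*sqrt(30)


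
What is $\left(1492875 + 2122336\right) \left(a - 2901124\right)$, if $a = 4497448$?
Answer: $5771048084364$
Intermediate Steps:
$\left(1492875 + 2122336\right) \left(a - 2901124\right) = \left(1492875 + 2122336\right) \left(4497448 - 2901124\right) = 3615211 \cdot 1596324 = 5771048084364$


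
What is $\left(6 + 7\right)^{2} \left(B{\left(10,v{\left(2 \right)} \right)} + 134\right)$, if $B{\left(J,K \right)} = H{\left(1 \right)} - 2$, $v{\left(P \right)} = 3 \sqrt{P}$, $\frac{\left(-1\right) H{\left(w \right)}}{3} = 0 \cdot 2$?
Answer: $22308$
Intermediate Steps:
$H{\left(w \right)} = 0$ ($H{\left(w \right)} = - 3 \cdot 0 \cdot 2 = \left(-3\right) 0 = 0$)
$B{\left(J,K \right)} = -2$ ($B{\left(J,K \right)} = 0 - 2 = -2$)
$\left(6 + 7\right)^{2} \left(B{\left(10,v{\left(2 \right)} \right)} + 134\right) = \left(6 + 7\right)^{2} \left(-2 + 134\right) = 13^{2} \cdot 132 = 169 \cdot 132 = 22308$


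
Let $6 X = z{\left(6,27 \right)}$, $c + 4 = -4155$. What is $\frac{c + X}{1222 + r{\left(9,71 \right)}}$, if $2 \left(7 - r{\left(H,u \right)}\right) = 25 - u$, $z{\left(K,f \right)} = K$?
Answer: $- \frac{2079}{626} \approx -3.3211$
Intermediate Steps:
$c = -4159$ ($c = -4 - 4155 = -4159$)
$X = 1$ ($X = \frac{1}{6} \cdot 6 = 1$)
$r{\left(H,u \right)} = - \frac{11}{2} + \frac{u}{2}$ ($r{\left(H,u \right)} = 7 - \frac{25 - u}{2} = 7 + \left(- \frac{25}{2} + \frac{u}{2}\right) = - \frac{11}{2} + \frac{u}{2}$)
$\frac{c + X}{1222 + r{\left(9,71 \right)}} = \frac{-4159 + 1}{1222 + \left(- \frac{11}{2} + \frac{1}{2} \cdot 71\right)} = - \frac{4158}{1222 + \left(- \frac{11}{2} + \frac{71}{2}\right)} = - \frac{4158}{1222 + 30} = - \frac{4158}{1252} = \left(-4158\right) \frac{1}{1252} = - \frac{2079}{626}$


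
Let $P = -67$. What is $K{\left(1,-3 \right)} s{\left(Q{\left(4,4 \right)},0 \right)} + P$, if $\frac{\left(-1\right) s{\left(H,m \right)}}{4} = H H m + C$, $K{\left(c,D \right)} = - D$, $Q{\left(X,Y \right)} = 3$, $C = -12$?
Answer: $77$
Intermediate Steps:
$s{\left(H,m \right)} = 48 - 4 m H^{2}$ ($s{\left(H,m \right)} = - 4 \left(H H m - 12\right) = - 4 \left(H^{2} m - 12\right) = - 4 \left(m H^{2} - 12\right) = - 4 \left(-12 + m H^{2}\right) = 48 - 4 m H^{2}$)
$K{\left(1,-3 \right)} s{\left(Q{\left(4,4 \right)},0 \right)} + P = \left(-1\right) \left(-3\right) \left(48 - 0 \cdot 3^{2}\right) - 67 = 3 \left(48 - 0 \cdot 9\right) - 67 = 3 \left(48 + 0\right) - 67 = 3 \cdot 48 - 67 = 144 - 67 = 77$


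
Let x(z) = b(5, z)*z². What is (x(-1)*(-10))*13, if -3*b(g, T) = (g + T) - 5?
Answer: -130/3 ≈ -43.333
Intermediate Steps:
b(g, T) = 5/3 - T/3 - g/3 (b(g, T) = -((g + T) - 5)/3 = -((T + g) - 5)/3 = -(-5 + T + g)/3 = 5/3 - T/3 - g/3)
x(z) = -z³/3 (x(z) = (5/3 - z/3 - ⅓*5)*z² = (5/3 - z/3 - 5/3)*z² = (-z/3)*z² = -z³/3)
(x(-1)*(-10))*13 = (-⅓*(-1)³*(-10))*13 = (-⅓*(-1)*(-10))*13 = ((⅓)*(-10))*13 = -10/3*13 = -130/3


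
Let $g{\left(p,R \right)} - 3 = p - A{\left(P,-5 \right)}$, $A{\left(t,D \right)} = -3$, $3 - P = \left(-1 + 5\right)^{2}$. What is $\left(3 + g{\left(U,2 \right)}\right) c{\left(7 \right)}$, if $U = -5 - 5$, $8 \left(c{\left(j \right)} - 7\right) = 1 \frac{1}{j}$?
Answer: $- \frac{393}{56} \approx -7.0179$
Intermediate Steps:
$P = -13$ ($P = 3 - \left(-1 + 5\right)^{2} = 3 - 4^{2} = 3 - 16 = -13$)
$c{\left(j \right)} = 7 + \frac{1}{8 j}$ ($c{\left(j \right)} = 7 + \frac{1 \frac{1}{j}}{8} = 7 + \frac{1}{8 j}$)
$U = -10$ ($U = -5 - 5 = -10$)
$g{\left(p,R \right)} = 6 + p$ ($g{\left(p,R \right)} = 3 + \left(p - -3\right) = 3 + \left(p + 3\right) = 3 + \left(3 + p\right) = 6 + p$)
$\left(3 + g{\left(U,2 \right)}\right) c{\left(7 \right)} = \left(3 + \left(6 - 10\right)\right) \left(7 + \frac{1}{8 \cdot 7}\right) = \left(3 - 4\right) \left(7 + \frac{1}{8} \cdot \frac{1}{7}\right) = - (7 + \frac{1}{56}) = \left(-1\right) \frac{393}{56} = - \frac{393}{56}$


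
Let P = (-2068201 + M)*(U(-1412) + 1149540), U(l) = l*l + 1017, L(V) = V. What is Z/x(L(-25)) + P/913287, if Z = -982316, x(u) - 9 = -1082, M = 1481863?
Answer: -659103504655394/326652317 ≈ -2.0178e+6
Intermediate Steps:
x(u) = -1073 (x(u) = 9 - 1082 = -1073)
U(l) = 1017 + l² (U(l) = l² + 1017 = 1017 + l²)
P = -1843623159738 (P = (-2068201 + 1481863)*((1017 + (-1412)²) + 1149540) = -586338*((1017 + 1993744) + 1149540) = -586338*(1994761 + 1149540) = -586338*3144301 = -1843623159738)
Z/x(L(-25)) + P/913287 = -982316/(-1073) - 1843623159738/913287 = -982316*(-1/1073) - 1843623159738*1/913287 = 982316/1073 - 614541053246/304429 = -659103504655394/326652317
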